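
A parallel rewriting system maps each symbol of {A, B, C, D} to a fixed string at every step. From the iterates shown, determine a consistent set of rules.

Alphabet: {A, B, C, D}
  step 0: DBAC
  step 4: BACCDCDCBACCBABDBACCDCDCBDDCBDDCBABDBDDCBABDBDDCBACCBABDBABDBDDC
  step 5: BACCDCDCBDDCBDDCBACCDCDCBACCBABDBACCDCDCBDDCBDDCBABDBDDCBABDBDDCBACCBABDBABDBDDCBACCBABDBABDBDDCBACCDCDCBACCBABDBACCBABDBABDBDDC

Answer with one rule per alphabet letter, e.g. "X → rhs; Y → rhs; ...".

A->CC, B->BA, C->DC, D->BD

  step 4 ⇒ step 5: BACCDCDCBACCBABDBACCDCDCBDDCBDDCBABDBDDCBABDBDDCBACCBABDBABDBDDC ⇒ BA·CC·DC·DC·BD·DC·BD·DC·BA·CC·DC·DC·BA·CC·BA·BD·BA·CC·DC·DC·BD·DC·BD·DC·BA·BD·BD·DC·BA·BD·BD·DC·BA·CC·BA·BD·BA·BD·BD·DC·BA·CC·BA·BD·BA·BD·BD·DC·BA·CC·DC·DC·BA·CC·BA·BD·BA·CC·BA·BD·BA·BD·BD·DC
    A ↦ CC
    B ↦ BA
    C ↦ DC
    D ↦ BD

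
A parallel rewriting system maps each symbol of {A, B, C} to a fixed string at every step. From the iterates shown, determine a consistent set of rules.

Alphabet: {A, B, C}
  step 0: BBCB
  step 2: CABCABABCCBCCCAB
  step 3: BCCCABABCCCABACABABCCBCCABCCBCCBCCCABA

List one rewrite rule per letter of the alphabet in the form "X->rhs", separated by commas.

  step 2 ⇒ step 3: CABCABABCCBCCCAB ⇒ BCC·CAB·A·BCC·CAB·A·CAB·A·BCC·BCC·A·BCC·BCC·BCC·CAB·A
    A ↦ CAB
    B ↦ A
    C ↦ BCC

A->CAB, B->A, C->BCC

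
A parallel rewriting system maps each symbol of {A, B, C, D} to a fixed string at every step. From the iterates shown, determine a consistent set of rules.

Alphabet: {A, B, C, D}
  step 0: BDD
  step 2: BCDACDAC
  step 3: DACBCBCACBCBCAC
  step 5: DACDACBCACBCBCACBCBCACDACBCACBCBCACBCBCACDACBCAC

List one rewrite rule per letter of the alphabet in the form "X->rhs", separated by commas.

A->BC, B->D, C->AC, D->BC

  step 2 ⇒ step 3: BCDACDAC ⇒ D·AC·BC·BC·AC·BC·BC·AC
    A ↦ BC
    B ↦ D
    C ↦ AC
    D ↦ BC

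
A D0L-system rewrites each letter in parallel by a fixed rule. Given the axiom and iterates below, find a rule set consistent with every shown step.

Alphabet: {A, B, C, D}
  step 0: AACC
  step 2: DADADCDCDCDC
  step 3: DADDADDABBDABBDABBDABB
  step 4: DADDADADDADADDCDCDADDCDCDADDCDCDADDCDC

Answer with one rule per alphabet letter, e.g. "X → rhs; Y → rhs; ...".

A->D, B->DC, C->BB, D->DA

  step 3 ⇒ step 4: DADDADDABBDABBDABBDABB ⇒ DA·D·DA·DA·D·DA·DA·D·DC·DC·DA·D·DC·DC·DA·D·DC·DC·DA·D·DC·DC
    A ↦ D
    B ↦ DC
    D ↦ DA
  step 2 ⇒ step 3: DADADCDCDCDC ⇒ DA·D·DA·D·DA·BB·DA·BB·DA·BB·DA·BB
    C ↦ BB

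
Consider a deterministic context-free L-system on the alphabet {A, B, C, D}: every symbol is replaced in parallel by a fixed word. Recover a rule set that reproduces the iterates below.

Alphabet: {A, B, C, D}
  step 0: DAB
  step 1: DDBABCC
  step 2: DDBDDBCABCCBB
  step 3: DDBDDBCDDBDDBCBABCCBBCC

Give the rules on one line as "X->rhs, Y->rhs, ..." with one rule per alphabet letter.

A->ABC, B->C, C->B, D->DDB

  step 2 ⇒ step 3: DDBDDBCABCCBB ⇒ DDB·DDB·C·DDB·DDB·C·B·ABC·C·B·B·C·C
    A ↦ ABC
    B ↦ C
    C ↦ B
    D ↦ DDB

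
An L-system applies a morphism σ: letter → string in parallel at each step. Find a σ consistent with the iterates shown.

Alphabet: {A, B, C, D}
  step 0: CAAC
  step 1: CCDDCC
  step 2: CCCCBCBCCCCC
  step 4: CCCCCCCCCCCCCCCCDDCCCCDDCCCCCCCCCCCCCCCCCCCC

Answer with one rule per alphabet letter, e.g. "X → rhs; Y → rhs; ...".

  step 1 ⇒ step 2: CCDDCC ⇒ CC·CC·BC·BC·CC·CC
    C ↦ CC
    D ↦ BC
  step 0 ⇒ step 1: CAAC ⇒ CC·D·D·CC
    A ↦ D
    B ↦ AA  (constrained at step 2)

A->D, B->AA, C->CC, D->BC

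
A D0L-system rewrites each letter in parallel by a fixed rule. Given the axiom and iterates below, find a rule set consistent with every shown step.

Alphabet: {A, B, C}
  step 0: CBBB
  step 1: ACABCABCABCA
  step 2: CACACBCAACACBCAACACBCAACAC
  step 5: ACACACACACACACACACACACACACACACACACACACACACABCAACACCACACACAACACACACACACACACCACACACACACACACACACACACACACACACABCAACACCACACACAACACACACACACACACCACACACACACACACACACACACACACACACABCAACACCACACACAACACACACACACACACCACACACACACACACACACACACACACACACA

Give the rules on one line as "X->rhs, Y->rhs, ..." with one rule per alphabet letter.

A->C, B->BCA, C->ACA

  step 1 ⇒ step 2: ACABCABCABCA ⇒ C·ACA·C·BCA·ACA·C·BCA·ACA·C·BCA·ACA·C
    A ↦ C
    B ↦ BCA
    C ↦ ACA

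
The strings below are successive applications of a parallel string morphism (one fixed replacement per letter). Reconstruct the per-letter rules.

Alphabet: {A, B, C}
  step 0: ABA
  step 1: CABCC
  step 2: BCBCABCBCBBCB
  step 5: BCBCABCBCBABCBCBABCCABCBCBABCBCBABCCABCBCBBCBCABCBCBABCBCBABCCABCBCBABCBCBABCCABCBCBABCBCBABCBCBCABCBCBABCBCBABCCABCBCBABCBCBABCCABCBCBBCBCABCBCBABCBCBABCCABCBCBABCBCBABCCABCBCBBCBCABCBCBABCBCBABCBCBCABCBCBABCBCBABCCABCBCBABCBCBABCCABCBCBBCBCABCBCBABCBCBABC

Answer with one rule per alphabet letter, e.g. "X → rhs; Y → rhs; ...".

A->C, B->ABC, C->BCB

  step 1 ⇒ step 2: CABCC ⇒ BCB·C·ABC·BCB·BCB
    A ↦ C
    B ↦ ABC
    C ↦ BCB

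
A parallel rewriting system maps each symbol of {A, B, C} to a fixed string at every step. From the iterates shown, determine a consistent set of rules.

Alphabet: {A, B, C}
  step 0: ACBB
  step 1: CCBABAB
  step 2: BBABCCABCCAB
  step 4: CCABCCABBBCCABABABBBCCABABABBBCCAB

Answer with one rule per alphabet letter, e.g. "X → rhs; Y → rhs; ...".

A->CC, B->AB, C->B

  step 1 ⇒ step 2: CCBABAB ⇒ B·B·AB·CC·AB·CC·AB
    A ↦ CC
    B ↦ AB
    C ↦ B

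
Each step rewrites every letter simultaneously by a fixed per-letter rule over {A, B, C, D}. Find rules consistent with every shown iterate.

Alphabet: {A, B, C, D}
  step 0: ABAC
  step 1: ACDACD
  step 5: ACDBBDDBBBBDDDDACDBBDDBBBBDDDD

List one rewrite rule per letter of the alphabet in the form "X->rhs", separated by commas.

  step 0 ⇒ step 1: ABAC ⇒ AC·D·AC·D
    A ↦ AC
    B ↦ D
    C ↦ D
    D ↦ BB  (constrained at step 1)

A->AC, B->D, C->D, D->BB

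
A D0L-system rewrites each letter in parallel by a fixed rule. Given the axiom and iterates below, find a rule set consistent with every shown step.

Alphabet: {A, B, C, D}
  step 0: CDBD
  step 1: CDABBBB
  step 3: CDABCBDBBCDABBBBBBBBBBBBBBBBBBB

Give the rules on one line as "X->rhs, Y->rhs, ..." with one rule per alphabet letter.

A->CBD, B->BB, C->CDA, D->B

  step 0 ⇒ step 1: CDBD ⇒ CDA·B·BB·B
    B ↦ BB
    C ↦ CDA
    D ↦ B
    A ↦ CBD  (constrained at step 1)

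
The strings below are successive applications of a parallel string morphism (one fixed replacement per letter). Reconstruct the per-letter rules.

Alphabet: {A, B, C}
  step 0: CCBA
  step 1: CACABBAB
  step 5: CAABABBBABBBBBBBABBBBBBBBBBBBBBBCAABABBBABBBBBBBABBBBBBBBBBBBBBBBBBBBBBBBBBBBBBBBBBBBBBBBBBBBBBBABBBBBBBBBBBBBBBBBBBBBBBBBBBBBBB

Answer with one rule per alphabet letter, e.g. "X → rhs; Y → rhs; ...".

  step 0 ⇒ step 1: CCBA ⇒ CA·CA·BB·AB
    A ↦ AB
    B ↦ BB
    C ↦ CA

A->AB, B->BB, C->CA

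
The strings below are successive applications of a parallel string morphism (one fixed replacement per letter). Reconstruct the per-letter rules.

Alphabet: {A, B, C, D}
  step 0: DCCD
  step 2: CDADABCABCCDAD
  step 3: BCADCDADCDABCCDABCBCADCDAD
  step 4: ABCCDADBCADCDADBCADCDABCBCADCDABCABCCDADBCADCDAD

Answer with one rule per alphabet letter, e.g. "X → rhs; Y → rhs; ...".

A->CD, B->A, C->BC, D->AD

  step 3 ⇒ step 4: BCADCDADCDABCCDABCBCADCDAD ⇒ A·BC·CD·AD·BC·AD·CD·AD·BC·AD·CD·A·BC·BC·AD·CD·A·BC·A·BC·CD·AD·BC·AD·CD·AD
    A ↦ CD
    B ↦ A
    C ↦ BC
    D ↦ AD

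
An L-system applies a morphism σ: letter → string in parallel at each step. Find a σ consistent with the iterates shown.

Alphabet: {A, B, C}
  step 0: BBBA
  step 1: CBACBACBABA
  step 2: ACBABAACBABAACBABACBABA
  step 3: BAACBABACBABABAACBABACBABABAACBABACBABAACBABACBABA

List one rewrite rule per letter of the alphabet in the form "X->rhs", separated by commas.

A->BA, B->CBA, C->A

  step 2 ⇒ step 3: ACBABAACBABAACBABACBABA ⇒ BA·A·CBA·BA·CBA·BA·BA·A·CBA·BA·CBA·BA·BA·A·CBA·BA·CBA·BA·A·CBA·BA·CBA·BA
    A ↦ BA
    B ↦ CBA
    C ↦ A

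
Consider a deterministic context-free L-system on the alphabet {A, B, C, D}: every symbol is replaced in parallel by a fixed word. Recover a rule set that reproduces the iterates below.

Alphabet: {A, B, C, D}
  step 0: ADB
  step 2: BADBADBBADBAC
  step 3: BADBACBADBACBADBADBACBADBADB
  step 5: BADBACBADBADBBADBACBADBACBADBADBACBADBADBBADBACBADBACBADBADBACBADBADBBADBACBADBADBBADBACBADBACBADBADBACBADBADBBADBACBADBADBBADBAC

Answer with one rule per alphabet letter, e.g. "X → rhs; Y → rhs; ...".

A->BA, B->BAD, C->DB, D->C

  step 2 ⇒ step 3: BADBADBBADBAC ⇒ BAD·BA·C·BAD·BA·C·BAD·BAD·BA·C·BAD·BA·DB
    A ↦ BA
    B ↦ BAD
    C ↦ DB
    D ↦ C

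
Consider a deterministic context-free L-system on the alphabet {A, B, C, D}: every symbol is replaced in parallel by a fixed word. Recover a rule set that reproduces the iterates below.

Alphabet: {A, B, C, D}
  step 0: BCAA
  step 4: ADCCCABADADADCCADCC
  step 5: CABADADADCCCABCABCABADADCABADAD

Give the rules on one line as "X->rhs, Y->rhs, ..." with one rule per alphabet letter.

  step 4 ⇒ step 5: ADCCCABADADADCCADCC ⇒ C·AB·AD·AD·AD·C·C·C·AB·C·AB·C·AB·AD·AD·C·AB·AD·AD
    A ↦ C
    B ↦ C
    C ↦ AD
    D ↦ AB

A->C, B->C, C->AD, D->AB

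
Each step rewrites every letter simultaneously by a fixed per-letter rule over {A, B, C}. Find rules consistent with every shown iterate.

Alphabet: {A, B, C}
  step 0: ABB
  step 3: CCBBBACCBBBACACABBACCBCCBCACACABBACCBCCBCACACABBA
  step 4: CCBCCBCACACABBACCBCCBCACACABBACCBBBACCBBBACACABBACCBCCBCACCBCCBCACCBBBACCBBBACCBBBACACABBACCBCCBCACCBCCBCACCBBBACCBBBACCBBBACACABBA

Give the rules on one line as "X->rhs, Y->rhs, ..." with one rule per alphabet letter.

  step 3 ⇒ step 4: CCBBBACCBBBACACABBACCBCCBCACACABBACCBCCBCACACABBA ⇒ CCB·CCB·CA·CA·CA·BBA·CCB·CCB·CA·CA·CA·BBA·CCB·BBA·CCB·BBA·CA·CA·BBA·CCB·CCB·CA·CCB·CCB·CA·CCB·BBA·CCB·BBA·CCB·BBA·CA·CA·BBA·CCB·CCB·CA·CCB·CCB·CA·CCB·BBA·CCB·BBA·CCB·BBA·CA·CA·BBA
    A ↦ BBA
    B ↦ CA
    C ↦ CCB

A->BBA, B->CA, C->CCB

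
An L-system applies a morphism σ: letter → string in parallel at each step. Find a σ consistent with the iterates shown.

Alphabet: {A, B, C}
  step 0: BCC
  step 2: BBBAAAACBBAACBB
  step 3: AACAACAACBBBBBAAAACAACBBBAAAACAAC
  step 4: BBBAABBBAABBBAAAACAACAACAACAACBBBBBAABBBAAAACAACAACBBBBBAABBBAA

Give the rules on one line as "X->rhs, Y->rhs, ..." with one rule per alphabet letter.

  step 3 ⇒ step 4: AACAACAACBBBBBAAAACAACBBBAAAACAAC ⇒ B·B·BAA·B·B·BAA·B·B·BAA·AAC·AAC·AAC·AAC·AAC·B·B·B·B·BAA·B·B·BAA·AAC·AAC·AAC·B·B·B·B·BAA·B·B·BAA
    A ↦ B
    B ↦ AAC
    C ↦ BAA

A->B, B->AAC, C->BAA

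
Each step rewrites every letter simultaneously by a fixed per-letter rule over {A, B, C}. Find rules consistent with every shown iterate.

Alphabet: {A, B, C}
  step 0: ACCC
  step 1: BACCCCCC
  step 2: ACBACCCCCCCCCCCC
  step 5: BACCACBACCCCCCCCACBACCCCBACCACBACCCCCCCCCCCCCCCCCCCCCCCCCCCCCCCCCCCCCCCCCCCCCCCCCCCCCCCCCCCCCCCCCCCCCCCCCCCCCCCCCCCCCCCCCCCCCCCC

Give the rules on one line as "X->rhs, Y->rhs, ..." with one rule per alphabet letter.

A->BA, B->AC, C->CC

  step 1 ⇒ step 2: BACCCCCC ⇒ AC·BA·CC·CC·CC·CC·CC·CC
    A ↦ BA
    B ↦ AC
    C ↦ CC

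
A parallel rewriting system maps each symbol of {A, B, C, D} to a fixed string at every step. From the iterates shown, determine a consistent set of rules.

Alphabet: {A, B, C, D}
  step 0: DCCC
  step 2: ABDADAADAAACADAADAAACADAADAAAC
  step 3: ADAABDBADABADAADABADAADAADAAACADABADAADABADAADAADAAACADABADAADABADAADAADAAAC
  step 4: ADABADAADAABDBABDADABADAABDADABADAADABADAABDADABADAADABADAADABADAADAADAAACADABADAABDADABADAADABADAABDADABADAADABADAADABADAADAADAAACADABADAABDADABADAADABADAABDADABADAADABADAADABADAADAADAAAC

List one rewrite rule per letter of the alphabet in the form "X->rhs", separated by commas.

A->ADA, B->ABD, C->AAC, D->B

  step 3 ⇒ step 4: ADAABDBADABADAADABADAADAADAAACADABADAADABADAADAADAAACADABADAADABADAADAADAAAC ⇒ ADA·B·ADA·ADA·ABD·B·ABD·ADA·B·ADA·ABD·ADA·B·ADA·ADA·B·ADA·ABD·ADA·B·ADA·ADA·B·ADA·ADA·B·ADA·ADA·ADA·AAC·ADA·B·ADA·ABD·ADA·B·ADA·ADA·B·ADA·ABD·ADA·B·ADA·ADA·B·ADA·ADA·B·ADA·ADA·ADA·AAC·ADA·B·ADA·ABD·ADA·B·ADA·ADA·B·ADA·ABD·ADA·B·ADA·ADA·B·ADA·ADA·B·ADA·ADA·ADA·AAC
    A ↦ ADA
    B ↦ ABD
    C ↦ AAC
    D ↦ B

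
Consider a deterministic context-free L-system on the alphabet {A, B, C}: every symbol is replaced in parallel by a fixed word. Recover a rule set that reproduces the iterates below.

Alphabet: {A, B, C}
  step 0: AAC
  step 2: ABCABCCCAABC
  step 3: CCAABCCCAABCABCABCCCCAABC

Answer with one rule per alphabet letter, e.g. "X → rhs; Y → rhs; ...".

A->C, B->CA, C->ABC

  step 2 ⇒ step 3: ABCABCCCAABC ⇒ C·CA·ABC·C·CA·ABC·ABC·ABC·C·C·CA·ABC
    A ↦ C
    B ↦ CA
    C ↦ ABC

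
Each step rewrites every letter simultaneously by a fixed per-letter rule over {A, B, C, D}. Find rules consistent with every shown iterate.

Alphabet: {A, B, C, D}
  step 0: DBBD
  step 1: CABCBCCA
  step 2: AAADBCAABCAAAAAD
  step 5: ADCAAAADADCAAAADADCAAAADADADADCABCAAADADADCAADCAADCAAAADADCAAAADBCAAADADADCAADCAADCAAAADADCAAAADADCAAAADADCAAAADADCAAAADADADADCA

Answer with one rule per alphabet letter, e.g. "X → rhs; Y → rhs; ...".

  step 1 ⇒ step 2: CABCBCCA ⇒ AA·AD·BC·AA·BC·AA·AA·AD
    A ↦ AD
    B ↦ BC
    C ↦ AA
  step 0 ⇒ step 1: DBBD ⇒ CA·BC·BC·CA
    D ↦ CA

A->AD, B->BC, C->AA, D->CA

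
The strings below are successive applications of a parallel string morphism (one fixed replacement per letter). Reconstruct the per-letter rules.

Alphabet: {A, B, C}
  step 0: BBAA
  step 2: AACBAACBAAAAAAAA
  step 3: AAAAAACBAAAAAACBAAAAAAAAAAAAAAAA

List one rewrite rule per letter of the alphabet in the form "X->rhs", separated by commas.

A->AA, B->CB, C->AA

  step 2 ⇒ step 3: AACBAACBAAAAAAAA ⇒ AA·AA·AA·CB·AA·AA·AA·CB·AA·AA·AA·AA·AA·AA·AA·AA
    A ↦ AA
    B ↦ CB
    C ↦ AA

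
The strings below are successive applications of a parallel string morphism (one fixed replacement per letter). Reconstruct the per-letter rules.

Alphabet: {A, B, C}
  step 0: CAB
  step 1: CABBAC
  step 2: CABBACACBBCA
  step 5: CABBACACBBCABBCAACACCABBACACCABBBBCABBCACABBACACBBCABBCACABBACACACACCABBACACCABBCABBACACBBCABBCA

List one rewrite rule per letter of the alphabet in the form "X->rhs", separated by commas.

A->BB, B->AC, C->CA

  step 1 ⇒ step 2: CABBAC ⇒ CA·BB·AC·AC·BB·CA
    A ↦ BB
    B ↦ AC
    C ↦ CA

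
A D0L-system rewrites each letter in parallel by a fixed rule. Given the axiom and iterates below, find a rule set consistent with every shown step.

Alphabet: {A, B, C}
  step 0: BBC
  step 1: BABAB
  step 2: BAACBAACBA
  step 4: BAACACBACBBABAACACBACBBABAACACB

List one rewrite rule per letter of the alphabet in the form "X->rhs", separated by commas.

  step 1 ⇒ step 2: BABAB ⇒ BA·AC·BA·AC·BA
    A ↦ AC
    B ↦ BA
  step 0 ⇒ step 1: BBC ⇒ BA·BA·B
    C ↦ B

A->AC, B->BA, C->B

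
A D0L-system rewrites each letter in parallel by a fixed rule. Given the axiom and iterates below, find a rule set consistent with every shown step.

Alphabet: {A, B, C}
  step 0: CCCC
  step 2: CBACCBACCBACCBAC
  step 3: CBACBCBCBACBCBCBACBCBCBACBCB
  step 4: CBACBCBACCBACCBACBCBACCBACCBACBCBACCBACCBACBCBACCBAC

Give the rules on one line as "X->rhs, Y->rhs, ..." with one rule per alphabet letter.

A->B, B->AC, C->CB

  step 3 ⇒ step 4: CBACBCBCBACBCBCBACBCBCBACBCB ⇒ CB·AC·B·CB·AC·CB·AC·CB·AC·B·CB·AC·CB·AC·CB·AC·B·CB·AC·CB·AC·CB·AC·B·CB·AC·CB·AC
    A ↦ B
    B ↦ AC
    C ↦ CB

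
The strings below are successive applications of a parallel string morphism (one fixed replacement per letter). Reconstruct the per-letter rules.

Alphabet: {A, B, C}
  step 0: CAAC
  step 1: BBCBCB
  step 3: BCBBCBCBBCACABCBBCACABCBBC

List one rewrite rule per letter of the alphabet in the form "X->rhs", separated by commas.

  step 0 ⇒ step 1: CAAC ⇒ B·BC·BC·B
    A ↦ BC
    C ↦ B
    B ↦ ACA  (constrained at step 1)

A->BC, B->ACA, C->B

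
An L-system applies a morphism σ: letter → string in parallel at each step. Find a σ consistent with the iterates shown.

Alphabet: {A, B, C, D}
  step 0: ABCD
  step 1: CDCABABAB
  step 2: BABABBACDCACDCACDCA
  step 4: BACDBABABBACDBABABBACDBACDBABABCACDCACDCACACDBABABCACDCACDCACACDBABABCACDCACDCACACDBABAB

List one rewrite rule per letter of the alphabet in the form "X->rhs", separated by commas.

  step 1 ⇒ step 2: CDCABABAB ⇒ BA·BAB·BA·CD·CA·CD·CA·CD·CA
    A ↦ CD
    B ↦ CA
    C ↦ BA
    D ↦ BAB

A->CD, B->CA, C->BA, D->BAB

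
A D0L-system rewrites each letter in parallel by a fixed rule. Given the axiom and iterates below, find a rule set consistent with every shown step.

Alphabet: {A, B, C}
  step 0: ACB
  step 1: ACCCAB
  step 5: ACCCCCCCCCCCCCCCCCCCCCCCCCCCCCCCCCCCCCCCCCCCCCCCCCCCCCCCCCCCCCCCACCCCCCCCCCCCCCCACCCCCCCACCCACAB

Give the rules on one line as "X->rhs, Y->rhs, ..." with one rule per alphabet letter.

A->AC, B->AB, C->CC

  step 0 ⇒ step 1: ACB ⇒ AC·CC·AB
    A ↦ AC
    B ↦ AB
    C ↦ CC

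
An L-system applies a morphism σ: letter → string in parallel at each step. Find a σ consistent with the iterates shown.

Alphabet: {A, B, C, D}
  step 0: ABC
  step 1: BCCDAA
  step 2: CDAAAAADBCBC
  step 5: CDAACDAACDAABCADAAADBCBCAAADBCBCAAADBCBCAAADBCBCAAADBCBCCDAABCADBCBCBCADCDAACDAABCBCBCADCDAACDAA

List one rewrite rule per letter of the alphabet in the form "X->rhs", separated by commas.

A->BC, B->CD, C->AA, D->AD

  step 1 ⇒ step 2: BCCDAA ⇒ CD·AA·AA·AD·BC·BC
    A ↦ BC
    B ↦ CD
    C ↦ AA
    D ↦ AD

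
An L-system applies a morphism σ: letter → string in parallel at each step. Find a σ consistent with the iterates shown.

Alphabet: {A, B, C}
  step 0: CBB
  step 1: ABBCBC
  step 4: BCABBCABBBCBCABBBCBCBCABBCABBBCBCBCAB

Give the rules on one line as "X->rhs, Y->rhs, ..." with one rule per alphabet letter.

  step 0 ⇒ step 1: CBB ⇒ AB·BC·BC
    B ↦ BC
    C ↦ AB
    A ↦ B  (constrained at step 1)

A->B, B->BC, C->AB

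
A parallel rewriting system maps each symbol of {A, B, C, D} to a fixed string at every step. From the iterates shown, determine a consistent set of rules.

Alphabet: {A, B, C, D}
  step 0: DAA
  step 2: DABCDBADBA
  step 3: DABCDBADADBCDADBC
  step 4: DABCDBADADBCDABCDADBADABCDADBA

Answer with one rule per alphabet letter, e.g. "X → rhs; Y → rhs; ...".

A->BC, B->D, C->BA, D->DA

  step 3 ⇒ step 4: DABCDBADADBCDADBC ⇒ DA·BC·D·BA·DA·D·BC·DA·BC·DA·D·BA·DA·BC·DA·D·BA
    A ↦ BC
    B ↦ D
    C ↦ BA
    D ↦ DA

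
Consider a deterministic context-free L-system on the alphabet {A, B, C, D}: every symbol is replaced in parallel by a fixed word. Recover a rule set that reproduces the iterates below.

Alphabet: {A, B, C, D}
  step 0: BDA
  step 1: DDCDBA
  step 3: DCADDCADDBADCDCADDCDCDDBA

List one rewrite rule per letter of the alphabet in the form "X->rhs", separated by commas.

  step 0 ⇒ step 1: BDA ⇒ D·DC·DBA
    A ↦ DBA
    B ↦ D
    D ↦ DC
    C ↦ AD  (constrained at step 1)

A->DBA, B->D, C->AD, D->DC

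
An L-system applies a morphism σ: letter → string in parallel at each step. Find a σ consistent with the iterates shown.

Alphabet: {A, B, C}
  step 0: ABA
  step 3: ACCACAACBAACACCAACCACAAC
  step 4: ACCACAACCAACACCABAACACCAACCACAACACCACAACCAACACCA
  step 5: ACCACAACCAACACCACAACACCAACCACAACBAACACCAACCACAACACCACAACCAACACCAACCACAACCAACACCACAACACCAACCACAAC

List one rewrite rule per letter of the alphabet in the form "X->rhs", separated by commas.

  step 4 ⇒ step 5: ACCACAACCAACACCABAACACCAACCACAACACCACAACCAACACCA ⇒ AC·CA·CA·AC·CA·AC·AC·CA·CA·AC·AC·CA·AC·CA·CA·AC·BA·AC·AC·CA·AC·CA·CA·AC·AC·CA·CA·AC·CA·AC·AC·CA·AC·CA·CA·AC·CA·AC·AC·CA·CA·AC·AC·CA·AC·CA·CA·AC
    A ↦ AC
    B ↦ BA
    C ↦ CA

A->AC, B->BA, C->CA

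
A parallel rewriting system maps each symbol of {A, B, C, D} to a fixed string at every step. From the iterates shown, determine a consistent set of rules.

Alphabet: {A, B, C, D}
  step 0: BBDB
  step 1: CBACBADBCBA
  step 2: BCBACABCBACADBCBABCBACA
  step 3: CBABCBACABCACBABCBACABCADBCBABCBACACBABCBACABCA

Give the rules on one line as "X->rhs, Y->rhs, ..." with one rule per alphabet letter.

  step 2 ⇒ step 3: BCBACABCBACADBCBABCBACA ⇒ CBA·B·CBA·CA·B·CA·CBA·B·CBA·CA·B·CA·DB·CBA·B·CBA·CA·CBA·B·CBA·CA·B·CA
    A ↦ CA
    B ↦ CBA
    C ↦ B
    D ↦ DB

A->CA, B->CBA, C->B, D->DB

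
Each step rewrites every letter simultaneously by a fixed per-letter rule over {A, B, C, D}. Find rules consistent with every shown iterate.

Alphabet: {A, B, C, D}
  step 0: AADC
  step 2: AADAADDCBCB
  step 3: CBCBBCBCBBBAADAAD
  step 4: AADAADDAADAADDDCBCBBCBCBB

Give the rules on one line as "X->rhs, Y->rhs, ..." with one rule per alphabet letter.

  step 3 ⇒ step 4: CBCBBCBCBBBAADAAD ⇒ AA·D·AA·D·D·AA·D·AA·D·D·D·CB·CB·B·CB·CB·B
    A ↦ CB
    B ↦ D
    C ↦ AA
    D ↦ B

A->CB, B->D, C->AA, D->B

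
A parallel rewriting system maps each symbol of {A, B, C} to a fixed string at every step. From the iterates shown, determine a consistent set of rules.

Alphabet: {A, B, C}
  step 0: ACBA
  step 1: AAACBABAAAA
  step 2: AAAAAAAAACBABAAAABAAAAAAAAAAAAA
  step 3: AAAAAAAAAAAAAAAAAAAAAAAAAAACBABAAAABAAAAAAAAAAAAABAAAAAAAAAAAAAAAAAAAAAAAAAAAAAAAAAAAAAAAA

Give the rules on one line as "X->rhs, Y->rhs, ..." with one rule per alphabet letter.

  step 2 ⇒ step 3: AAAAAAAAACBABAAAABAAAAAAAAAAAAA ⇒ AAA·AAA·AAA·AAA·AAA·AAA·AAA·AAA·AAA·CBA·BA·AAA·BA·AAA·AAA·AAA·AAA·BA·AAA·AAA·AAA·AAA·AAA·AAA·AAA·AAA·AAA·AAA·AAA·AAA·AAA
    A ↦ AAA
    B ↦ BA
    C ↦ CBA

A->AAA, B->BA, C->CBA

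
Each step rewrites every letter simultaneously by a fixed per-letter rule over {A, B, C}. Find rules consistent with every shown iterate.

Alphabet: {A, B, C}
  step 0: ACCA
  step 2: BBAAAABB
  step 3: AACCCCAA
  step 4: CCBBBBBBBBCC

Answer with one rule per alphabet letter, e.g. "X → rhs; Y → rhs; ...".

  step 3 ⇒ step 4: AACCCCAA ⇒ C·C·BB·BB·BB·BB·C·C
    A ↦ C
    C ↦ BB
  step 2 ⇒ step 3: BBAAAABB ⇒ A·A·C·C·C·C·A·A
    B ↦ A

A->C, B->A, C->BB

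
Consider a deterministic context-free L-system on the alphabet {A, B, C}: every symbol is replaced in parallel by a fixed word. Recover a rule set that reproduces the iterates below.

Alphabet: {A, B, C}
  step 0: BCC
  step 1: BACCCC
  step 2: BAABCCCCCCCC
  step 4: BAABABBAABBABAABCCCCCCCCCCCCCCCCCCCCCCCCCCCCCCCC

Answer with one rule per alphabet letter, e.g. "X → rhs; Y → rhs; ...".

  step 1 ⇒ step 2: BACCCC ⇒ BA·AB·CC·CC·CC·CC
    A ↦ AB
    B ↦ BA
    C ↦ CC

A->AB, B->BA, C->CC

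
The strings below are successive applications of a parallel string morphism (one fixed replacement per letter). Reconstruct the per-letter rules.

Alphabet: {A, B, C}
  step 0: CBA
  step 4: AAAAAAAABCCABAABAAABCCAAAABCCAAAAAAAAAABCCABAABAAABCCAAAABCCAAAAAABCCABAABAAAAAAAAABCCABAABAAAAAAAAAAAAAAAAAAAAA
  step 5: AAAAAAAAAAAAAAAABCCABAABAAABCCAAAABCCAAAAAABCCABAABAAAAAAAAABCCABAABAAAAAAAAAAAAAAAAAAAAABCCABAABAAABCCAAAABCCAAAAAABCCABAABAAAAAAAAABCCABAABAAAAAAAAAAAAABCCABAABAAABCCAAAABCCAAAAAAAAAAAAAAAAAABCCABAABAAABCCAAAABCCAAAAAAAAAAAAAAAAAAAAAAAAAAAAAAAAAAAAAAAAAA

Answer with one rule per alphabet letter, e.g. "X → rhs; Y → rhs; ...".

  step 4 ⇒ step 5: AAAAAAAABCCABAABAAABCCAAAABCCAAAAAAAAAABCCABAABAAABCCAAAABCCAAAAAABCCABAABAAAAAAAAABCCABAABAAAAAAAAAAAAAAAAAAAAA ⇒ AA·AA·AA·AA·AA·AA·AA·AA·BCC·ABA·ABA·AA·BCC·AA·AA·BCC·AA·AA·AA·BCC·ABA·ABA·AA·AA·AA·AA·BCC·ABA·ABA·AA·AA·AA·AA·AA·AA·AA·AA·AA·AA·BCC·ABA·ABA·AA·BCC·AA·AA·BCC·AA·AA·AA·BCC·ABA·ABA·AA·AA·AA·AA·BCC·ABA·ABA·AA·AA·AA·AA·AA·AA·BCC·ABA·ABA·AA·BCC·AA·AA·BCC·AA·AA·AA·AA·AA·AA·AA·AA·AA·BCC·ABA·ABA·AA·BCC·AA·AA·BCC·AA·AA·AA·AA·AA·AA·AA·AA·AA·AA·AA·AA·AA·AA·AA·AA·AA·AA·AA·AA·AA
    A ↦ AA
    B ↦ BCC
    C ↦ ABA

A->AA, B->BCC, C->ABA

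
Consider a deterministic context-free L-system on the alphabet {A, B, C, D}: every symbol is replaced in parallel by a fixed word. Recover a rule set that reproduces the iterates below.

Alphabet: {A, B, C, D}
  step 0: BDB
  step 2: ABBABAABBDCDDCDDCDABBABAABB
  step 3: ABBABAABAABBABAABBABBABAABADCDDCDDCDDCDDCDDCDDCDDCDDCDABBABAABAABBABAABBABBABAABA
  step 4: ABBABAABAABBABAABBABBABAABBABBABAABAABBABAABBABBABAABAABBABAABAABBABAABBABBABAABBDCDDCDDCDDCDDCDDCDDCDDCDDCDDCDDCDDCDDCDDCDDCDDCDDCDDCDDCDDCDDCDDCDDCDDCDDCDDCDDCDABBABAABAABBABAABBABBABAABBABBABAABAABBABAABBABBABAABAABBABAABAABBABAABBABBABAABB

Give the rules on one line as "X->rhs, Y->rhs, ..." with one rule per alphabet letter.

  step 3 ⇒ step 4: ABBABAABAABBABAABBABBABAABADCDDCDDCDDCDDCDDCDDCDDCDDCDABBABAABAABBABAABBABBABAABA ⇒ ABB·ABA·ABA·ABB·ABA·ABB·ABB·ABA·ABB·ABB·ABA·ABA·ABB·ABA·ABB·ABB·ABA·ABA·ABB·ABA·ABA·ABB·ABA·ABB·ABB·ABA·ABB·DCD·DCD·DCD·DCD·DCD·DCD·DCD·DCD·DCD·DCD·DCD·DCD·DCD·DCD·DCD·DCD·DCD·DCD·DCD·DCD·DCD·DCD·DCD·DCD·DCD·DCD·DCD·ABB·ABA·ABA·ABB·ABA·ABB·ABB·ABA·ABB·ABB·ABA·ABA·ABB·ABA·ABB·ABB·ABA·ABA·ABB·ABA·ABA·ABB·ABA·ABB·ABB·ABA·ABB
    A ↦ ABB
    B ↦ ABA
    C ↦ DCD
    D ↦ DCD

A->ABB, B->ABA, C->DCD, D->DCD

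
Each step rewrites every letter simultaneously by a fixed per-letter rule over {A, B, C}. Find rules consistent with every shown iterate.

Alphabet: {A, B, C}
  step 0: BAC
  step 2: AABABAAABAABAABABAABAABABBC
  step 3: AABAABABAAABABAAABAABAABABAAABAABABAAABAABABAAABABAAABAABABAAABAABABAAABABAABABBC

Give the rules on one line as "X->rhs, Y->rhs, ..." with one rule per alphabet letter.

  step 2 ⇒ step 3: AABABAAABAABAABABAABAABABBC ⇒ AAB·AAB·ABA·AAB·ABA·AAB·AAB·AAB·ABA·AAB·AAB·ABA·AAB·AAB·ABA·AAB·ABA·AAB·AAB·ABA·AAB·AAB·ABA·AAB·ABA·ABA·BBC
    A ↦ AAB
    B ↦ ABA
    C ↦ BBC

A->AAB, B->ABA, C->BBC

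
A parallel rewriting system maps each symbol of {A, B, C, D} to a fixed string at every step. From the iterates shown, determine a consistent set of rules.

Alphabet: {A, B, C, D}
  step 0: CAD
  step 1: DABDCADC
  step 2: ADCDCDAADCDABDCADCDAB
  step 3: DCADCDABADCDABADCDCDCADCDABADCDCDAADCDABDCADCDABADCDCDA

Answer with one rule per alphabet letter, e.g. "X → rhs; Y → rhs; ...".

A->DC, B->DA, C->DAB, D->ADC

  step 2 ⇒ step 3: ADCDCDAADCDABDCADCDAB ⇒ DC·ADC·DAB·ADC·DAB·ADC·DC·DC·ADC·DAB·ADC·DC·DA·ADC·DAB·DC·ADC·DAB·ADC·DC·DA
    A ↦ DC
    B ↦ DA
    C ↦ DAB
    D ↦ ADC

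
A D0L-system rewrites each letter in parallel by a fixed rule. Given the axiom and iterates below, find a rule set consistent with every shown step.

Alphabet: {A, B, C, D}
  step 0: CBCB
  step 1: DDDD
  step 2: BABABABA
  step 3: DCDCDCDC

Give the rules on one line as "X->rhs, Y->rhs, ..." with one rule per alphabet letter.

A->C, B->D, C->D, D->BA

  step 2 ⇒ step 3: BABABABA ⇒ D·C·D·C·D·C·D·C
    A ↦ C
    B ↦ D
  step 0 ⇒ step 1: CBCB ⇒ D·D·D·D
    C ↦ D
  step 1 ⇒ step 2: DDDD ⇒ BA·BA·BA·BA
    D ↦ BA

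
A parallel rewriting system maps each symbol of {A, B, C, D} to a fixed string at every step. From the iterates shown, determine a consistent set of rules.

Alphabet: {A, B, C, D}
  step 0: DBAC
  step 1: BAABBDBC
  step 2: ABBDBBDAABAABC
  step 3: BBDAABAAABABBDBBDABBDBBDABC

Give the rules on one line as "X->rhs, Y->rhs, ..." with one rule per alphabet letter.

A->BBD, B->A, C->BC, D->BA

  step 2 ⇒ step 3: ABBDBBDAABAABC ⇒ BBD·A·A·BA·A·A·BA·BBD·BBD·A·BBD·BBD·A·BC
    A ↦ BBD
    B ↦ A
    C ↦ BC
    D ↦ BA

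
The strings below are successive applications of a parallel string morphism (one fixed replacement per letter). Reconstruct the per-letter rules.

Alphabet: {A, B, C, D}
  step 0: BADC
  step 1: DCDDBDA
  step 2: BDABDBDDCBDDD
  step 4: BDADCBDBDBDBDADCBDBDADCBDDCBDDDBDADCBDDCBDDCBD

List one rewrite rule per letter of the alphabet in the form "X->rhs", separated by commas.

A->DD, B->DC, C->A, D->BD

  step 1 ⇒ step 2: DCDDBDA ⇒ BD·A·BD·BD·DC·BD·DD
    A ↦ DD
    B ↦ DC
    C ↦ A
    D ↦ BD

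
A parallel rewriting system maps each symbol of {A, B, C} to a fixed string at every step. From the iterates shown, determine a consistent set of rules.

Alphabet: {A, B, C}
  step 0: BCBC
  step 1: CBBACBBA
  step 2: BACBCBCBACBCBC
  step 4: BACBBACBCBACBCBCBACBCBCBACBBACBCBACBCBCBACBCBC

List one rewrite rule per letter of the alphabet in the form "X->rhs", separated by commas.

A->C, B->CB, C->BA

  step 1 ⇒ step 2: CBBACBBA ⇒ BA·CB·CB·C·BA·CB·CB·C
    A ↦ C
    B ↦ CB
    C ↦ BA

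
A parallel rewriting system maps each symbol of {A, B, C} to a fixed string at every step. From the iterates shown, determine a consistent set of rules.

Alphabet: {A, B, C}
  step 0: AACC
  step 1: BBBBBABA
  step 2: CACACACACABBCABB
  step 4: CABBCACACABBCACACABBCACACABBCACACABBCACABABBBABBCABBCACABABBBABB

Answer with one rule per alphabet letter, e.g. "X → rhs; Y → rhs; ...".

  step 1 ⇒ step 2: BBBBBABA ⇒ CA·CA·CA·CA·CA·BB·CA·BB
    A ↦ BB
    B ↦ CA
  step 0 ⇒ step 1: AACC ⇒ BB·BB·BA·BA
    C ↦ BA

A->BB, B->CA, C->BA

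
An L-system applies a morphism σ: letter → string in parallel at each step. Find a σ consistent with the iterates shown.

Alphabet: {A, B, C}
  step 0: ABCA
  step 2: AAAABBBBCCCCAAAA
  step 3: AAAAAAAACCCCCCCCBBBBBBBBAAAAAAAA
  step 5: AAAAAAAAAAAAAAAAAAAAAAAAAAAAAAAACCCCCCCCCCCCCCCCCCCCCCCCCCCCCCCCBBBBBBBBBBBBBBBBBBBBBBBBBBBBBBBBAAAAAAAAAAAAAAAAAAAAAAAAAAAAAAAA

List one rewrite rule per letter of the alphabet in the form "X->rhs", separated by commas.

A->AA, B->CC, C->BB

  step 2 ⇒ step 3: AAAABBBBCCCCAAAA ⇒ AA·AA·AA·AA·CC·CC·CC·CC·BB·BB·BB·BB·AA·AA·AA·AA
    A ↦ AA
    B ↦ CC
    C ↦ BB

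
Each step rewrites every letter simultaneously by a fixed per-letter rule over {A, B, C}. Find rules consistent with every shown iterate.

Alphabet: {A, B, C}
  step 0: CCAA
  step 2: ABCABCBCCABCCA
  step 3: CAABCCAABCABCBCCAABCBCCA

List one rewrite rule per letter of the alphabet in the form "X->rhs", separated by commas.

  step 2 ⇒ step 3: ABCABCBCCABCCA ⇒ CA·A·BC·CA·A·BC·A·BC·BC·CA·A·BC·BC·CA
    A ↦ CA
    B ↦ A
    C ↦ BC

A->CA, B->A, C->BC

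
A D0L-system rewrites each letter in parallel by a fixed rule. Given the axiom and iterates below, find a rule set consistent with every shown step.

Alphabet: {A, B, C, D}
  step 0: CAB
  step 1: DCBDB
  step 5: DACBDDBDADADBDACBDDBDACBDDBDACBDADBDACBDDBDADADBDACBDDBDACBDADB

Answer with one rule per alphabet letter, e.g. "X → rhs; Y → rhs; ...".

  step 0 ⇒ step 1: CAB ⇒ D·CB·DB
    A ↦ CB
    B ↦ DB
    C ↦ D
    D ↦ DA  (constrained at step 1)

A->CB, B->DB, C->D, D->DA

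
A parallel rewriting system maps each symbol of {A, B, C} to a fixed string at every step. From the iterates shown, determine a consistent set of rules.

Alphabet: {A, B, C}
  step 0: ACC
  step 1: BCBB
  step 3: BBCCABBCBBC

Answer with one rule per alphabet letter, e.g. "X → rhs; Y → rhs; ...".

A->BC, B->CA, C->B

  step 0 ⇒ step 1: ACC ⇒ BC·B·B
    A ↦ BC
    C ↦ B
    B ↦ CA  (constrained at step 1)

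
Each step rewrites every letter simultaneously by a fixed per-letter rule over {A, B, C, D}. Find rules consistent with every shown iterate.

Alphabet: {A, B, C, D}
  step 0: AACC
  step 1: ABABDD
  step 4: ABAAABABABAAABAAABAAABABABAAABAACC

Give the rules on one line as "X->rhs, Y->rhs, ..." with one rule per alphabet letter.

A->AB, B->AA, C->D, D->C

  step 0 ⇒ step 1: AACC ⇒ AB·AB·D·D
    A ↦ AB
    C ↦ D
    B ↦ AA  (constrained at step 1)
    D ↦ C  (constrained at step 1)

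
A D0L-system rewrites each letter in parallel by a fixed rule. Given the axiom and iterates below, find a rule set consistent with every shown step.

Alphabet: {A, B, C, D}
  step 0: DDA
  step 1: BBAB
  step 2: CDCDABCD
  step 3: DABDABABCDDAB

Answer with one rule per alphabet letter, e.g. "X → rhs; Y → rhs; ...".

A->AB, B->CD, C->DA, D->B

  step 2 ⇒ step 3: CDCDABCD ⇒ DA·B·DA·B·AB·CD·DA·B
    A ↦ AB
    B ↦ CD
    C ↦ DA
    D ↦ B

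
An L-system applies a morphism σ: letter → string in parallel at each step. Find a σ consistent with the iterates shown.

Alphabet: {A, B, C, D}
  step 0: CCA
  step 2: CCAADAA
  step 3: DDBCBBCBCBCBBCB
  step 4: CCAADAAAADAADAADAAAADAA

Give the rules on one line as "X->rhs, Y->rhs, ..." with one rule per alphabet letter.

A->BCB, B->AA, C->D, D->C

  step 3 ⇒ step 4: DDBCBBCBCBCBBCB ⇒ C·C·AA·D·AA·AA·D·AA·D·AA·D·AA·AA·D·AA
    B ↦ AA
    C ↦ D
    D ↦ C
  step 2 ⇒ step 3: CCAADAA ⇒ D·D·BCB·BCB·C·BCB·BCB
    A ↦ BCB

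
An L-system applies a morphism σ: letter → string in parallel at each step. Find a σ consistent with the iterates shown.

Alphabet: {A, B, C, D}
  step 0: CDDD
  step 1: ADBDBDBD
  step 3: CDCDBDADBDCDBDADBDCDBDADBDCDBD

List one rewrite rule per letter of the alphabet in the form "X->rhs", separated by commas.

  step 0 ⇒ step 1: CDDD ⇒ AD·BD·BD·BD
    C ↦ AD
    D ↦ BD
    A ↦ B  (constrained at step 1)
    B ↦ CD  (constrained at step 1)

A->B, B->CD, C->AD, D->BD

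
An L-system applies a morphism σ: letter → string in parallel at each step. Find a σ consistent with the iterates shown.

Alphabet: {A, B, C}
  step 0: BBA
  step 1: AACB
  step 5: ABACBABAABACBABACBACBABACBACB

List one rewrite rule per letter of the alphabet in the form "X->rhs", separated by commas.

A->CB, B->A, C->AB

  step 0 ⇒ step 1: BBA ⇒ A·A·CB
    A ↦ CB
    B ↦ A
    C ↦ AB  (constrained at step 1)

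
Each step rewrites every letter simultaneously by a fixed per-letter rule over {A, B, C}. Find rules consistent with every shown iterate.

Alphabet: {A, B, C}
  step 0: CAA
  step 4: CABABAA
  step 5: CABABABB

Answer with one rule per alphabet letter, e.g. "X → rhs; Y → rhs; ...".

  step 4 ⇒ step 5: CABABAA ⇒ CA·B·A·B·A·B·B
    A ↦ B
    B ↦ A
    C ↦ CA

A->B, B->A, C->CA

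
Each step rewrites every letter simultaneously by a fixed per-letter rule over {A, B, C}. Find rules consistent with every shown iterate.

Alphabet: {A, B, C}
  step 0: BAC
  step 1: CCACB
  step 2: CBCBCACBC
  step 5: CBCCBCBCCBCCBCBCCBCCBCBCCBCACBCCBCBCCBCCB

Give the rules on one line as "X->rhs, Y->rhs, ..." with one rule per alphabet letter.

  step 1 ⇒ step 2: CCACB ⇒ CB·CB·CA·CB·C
    A ↦ CA
    B ↦ C
    C ↦ CB

A->CA, B->C, C->CB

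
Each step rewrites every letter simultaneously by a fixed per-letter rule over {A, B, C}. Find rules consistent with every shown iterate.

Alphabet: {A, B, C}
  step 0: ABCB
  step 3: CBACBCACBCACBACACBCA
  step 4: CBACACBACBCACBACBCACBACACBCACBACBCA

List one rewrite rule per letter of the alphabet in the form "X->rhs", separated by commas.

A->CA, B->A, C->CB

  step 3 ⇒ step 4: CBACBCACBCACBACACBCA ⇒ CB·A·CA·CB·A·CB·CA·CB·A·CB·CA·CB·A·CA·CB·CA·CB·A·CB·CA
    A ↦ CA
    B ↦ A
    C ↦ CB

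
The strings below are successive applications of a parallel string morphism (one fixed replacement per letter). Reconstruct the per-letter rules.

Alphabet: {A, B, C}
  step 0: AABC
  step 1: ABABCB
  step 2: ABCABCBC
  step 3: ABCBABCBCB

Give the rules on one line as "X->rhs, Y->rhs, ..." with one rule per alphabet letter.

  step 2 ⇒ step 3: ABCABCBC ⇒ AB·C·B·AB·C·B·C·B
    A ↦ AB
    B ↦ C
    C ↦ B

A->AB, B->C, C->B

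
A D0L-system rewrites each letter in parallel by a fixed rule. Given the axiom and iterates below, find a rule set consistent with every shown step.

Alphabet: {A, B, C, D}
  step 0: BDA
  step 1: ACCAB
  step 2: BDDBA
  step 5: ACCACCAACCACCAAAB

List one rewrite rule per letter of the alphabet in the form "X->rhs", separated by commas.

A->B, B->A, C->D, D->CCA

  step 1 ⇒ step 2: ACCAB ⇒ B·D·D·B·A
    A ↦ B
    B ↦ A
    C ↦ D
  step 0 ⇒ step 1: BDA ⇒ A·CCA·B
    D ↦ CCA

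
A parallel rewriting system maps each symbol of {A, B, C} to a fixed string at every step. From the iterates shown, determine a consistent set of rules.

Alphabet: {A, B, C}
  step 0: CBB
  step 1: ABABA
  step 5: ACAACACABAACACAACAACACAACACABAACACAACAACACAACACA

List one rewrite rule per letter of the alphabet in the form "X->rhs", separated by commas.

A->AC, B->BA, C->A

  step 0 ⇒ step 1: CBB ⇒ A·BA·BA
    B ↦ BA
    C ↦ A
    A ↦ AC  (constrained at step 1)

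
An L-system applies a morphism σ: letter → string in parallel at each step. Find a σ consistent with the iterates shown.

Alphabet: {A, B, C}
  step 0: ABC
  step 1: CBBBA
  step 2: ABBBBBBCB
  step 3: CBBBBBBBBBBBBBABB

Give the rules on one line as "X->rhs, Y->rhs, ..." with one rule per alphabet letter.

A->CB, B->BB, C->A

  step 2 ⇒ step 3: ABBBBBBCB ⇒ CB·BB·BB·BB·BB·BB·BB·A·BB
    A ↦ CB
    B ↦ BB
    C ↦ A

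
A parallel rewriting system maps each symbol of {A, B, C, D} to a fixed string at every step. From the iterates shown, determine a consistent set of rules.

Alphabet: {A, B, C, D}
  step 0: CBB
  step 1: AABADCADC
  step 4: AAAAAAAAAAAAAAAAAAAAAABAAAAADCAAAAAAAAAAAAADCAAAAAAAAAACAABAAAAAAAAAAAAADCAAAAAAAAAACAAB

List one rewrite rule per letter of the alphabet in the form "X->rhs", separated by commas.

A->AA, B->ADC, C->AAB, D->C

  step 0 ⇒ step 1: CBB ⇒ AAB·ADC·ADC
    B ↦ ADC
    C ↦ AAB
    A ↦ AA  (constrained at step 1)
    D ↦ C  (constrained at step 1)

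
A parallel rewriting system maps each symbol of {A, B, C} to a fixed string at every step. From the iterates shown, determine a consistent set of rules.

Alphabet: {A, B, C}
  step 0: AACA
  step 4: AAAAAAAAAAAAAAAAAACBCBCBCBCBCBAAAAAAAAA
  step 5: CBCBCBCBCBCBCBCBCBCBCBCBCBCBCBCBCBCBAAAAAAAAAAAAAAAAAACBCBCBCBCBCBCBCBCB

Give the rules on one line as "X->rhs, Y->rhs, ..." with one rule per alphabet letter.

A->CB, B->A, C->AA

  step 4 ⇒ step 5: AAAAAAAAAAAAAAAAAACBCBCBCBCBCBAAAAAAAAA ⇒ CB·CB·CB·CB·CB·CB·CB·CB·CB·CB·CB·CB·CB·CB·CB·CB·CB·CB·AA·A·AA·A·AA·A·AA·A·AA·A·AA·A·CB·CB·CB·CB·CB·CB·CB·CB·CB
    A ↦ CB
    B ↦ A
    C ↦ AA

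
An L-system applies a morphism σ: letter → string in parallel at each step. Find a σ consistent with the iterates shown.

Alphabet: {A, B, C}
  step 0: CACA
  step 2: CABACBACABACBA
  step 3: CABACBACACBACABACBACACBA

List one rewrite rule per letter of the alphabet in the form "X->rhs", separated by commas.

  step 2 ⇒ step 3: CABACBACABACBA ⇒ CA·BA·C·BA·CA·C·BA·CA·BA·C·BA·CA·C·BA
    A ↦ BA
    B ↦ C
    C ↦ CA

A->BA, B->C, C->CA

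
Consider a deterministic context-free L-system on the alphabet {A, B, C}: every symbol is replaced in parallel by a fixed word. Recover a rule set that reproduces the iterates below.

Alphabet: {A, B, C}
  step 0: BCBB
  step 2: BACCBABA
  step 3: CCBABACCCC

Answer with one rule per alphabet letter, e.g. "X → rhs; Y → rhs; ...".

A->C, B->C, C->BA

  step 2 ⇒ step 3: BACCBABA ⇒ C·C·BA·BA·C·C·C·C
    A ↦ C
    B ↦ C
    C ↦ BA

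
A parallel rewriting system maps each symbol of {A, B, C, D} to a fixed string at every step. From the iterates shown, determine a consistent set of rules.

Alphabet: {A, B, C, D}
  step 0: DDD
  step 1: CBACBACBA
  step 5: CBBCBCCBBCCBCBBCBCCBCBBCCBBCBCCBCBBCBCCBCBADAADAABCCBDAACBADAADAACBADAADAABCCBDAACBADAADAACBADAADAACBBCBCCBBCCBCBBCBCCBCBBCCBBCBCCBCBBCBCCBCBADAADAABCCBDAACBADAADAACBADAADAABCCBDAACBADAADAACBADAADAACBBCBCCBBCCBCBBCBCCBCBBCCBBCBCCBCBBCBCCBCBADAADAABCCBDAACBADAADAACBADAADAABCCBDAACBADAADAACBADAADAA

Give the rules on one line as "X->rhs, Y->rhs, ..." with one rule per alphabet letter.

A->DAA, B->CB, C->BC, D->CBA

  step 0 ⇒ step 1: DDD ⇒ CBA·CBA·CBA
    D ↦ CBA
    A ↦ DAA  (constrained at step 1)
    B ↦ CB  (constrained at step 1)
    C ↦ BC  (constrained at step 1)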